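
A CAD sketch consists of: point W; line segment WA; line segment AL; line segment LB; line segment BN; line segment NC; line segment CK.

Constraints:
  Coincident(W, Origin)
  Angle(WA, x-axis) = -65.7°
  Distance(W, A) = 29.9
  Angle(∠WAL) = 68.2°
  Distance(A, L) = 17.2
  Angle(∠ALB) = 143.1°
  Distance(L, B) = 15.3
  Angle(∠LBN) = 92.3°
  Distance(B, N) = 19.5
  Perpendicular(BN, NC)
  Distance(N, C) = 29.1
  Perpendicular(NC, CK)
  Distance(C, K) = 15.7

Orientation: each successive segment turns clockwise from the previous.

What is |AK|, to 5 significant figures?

5.3640

W is at the origin; WA runs at -65.7° with length 29.9, so A = (12.304, -27.251). ∠WAL = 68.2° gives AL at -177.50° from the x-axis; with |AL| = 17.2, L = (-4.8794, -28.001). ∠ALB = 143.1° gives LB at 145.60° from the x-axis; with |LB| = 15.3, B = (-17.504, -19.357). ∠LBN = 92.3° gives BN at 57.900° from the x-axis; with |BN| = 19.5, N = (-7.1413, -2.8383). BN is perpendicular to NC, so NC runs at -32.100°; with |NC| = 29.1, C = (17.510, -18.302). NC ⟂ CK, so CK runs at -122.10°; with |CK| = 15.7, K = (9.1670, -31.602). Then |AK| = |K − A| = 5.3640.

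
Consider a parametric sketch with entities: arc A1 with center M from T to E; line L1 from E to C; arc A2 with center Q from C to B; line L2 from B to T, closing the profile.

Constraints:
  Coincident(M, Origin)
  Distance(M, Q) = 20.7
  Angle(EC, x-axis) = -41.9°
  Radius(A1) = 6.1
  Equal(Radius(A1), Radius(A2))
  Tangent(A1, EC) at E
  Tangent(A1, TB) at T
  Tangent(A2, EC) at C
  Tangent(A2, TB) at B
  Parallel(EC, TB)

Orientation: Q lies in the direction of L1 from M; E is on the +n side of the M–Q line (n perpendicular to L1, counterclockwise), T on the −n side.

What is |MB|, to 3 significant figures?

21.6

The slot axis is L1's direction at -41.9°, so u = (cos -41.9°, sin -41.9°) = (0.744, -0.668) and n = (−sin -41.9°, cos -41.9°) = (0.668, 0.744). M is at the origin and Q lies 20.7 along u from M, so Q = 20.7·u = (15.4, -13.8). Tangency of A1 to both parallel lines with radius 6.1 puts E and T at M ± 6.1·n: E = (4.07, 4.54), T = (-4.07, -4.54). Equal radii place C and B the same way about Q: C = Q + 6.1·n = (19.5, -9.28), B = Q − 6.1·n = (11.3, -18.4). Then |MB| = |B − M| = 21.6.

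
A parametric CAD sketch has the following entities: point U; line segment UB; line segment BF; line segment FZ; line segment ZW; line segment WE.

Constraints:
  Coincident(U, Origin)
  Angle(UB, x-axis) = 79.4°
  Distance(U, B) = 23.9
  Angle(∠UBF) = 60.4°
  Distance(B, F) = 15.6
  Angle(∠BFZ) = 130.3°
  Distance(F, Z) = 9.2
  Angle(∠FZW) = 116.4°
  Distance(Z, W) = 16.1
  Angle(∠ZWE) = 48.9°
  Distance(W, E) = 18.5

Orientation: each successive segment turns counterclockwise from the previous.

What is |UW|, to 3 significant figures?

3.53

∠BFZ = 130.3° gives FZ at -111° from the x-axis; with |FZ| = 9.2, Z = (-13.7, 9.84). ∠FZW = 116.4° gives ZW at -47.7° from the x-axis; with |ZW| = 16.1, W = (-2.86, -2.07). Then |UW| = |W − U| = 3.53.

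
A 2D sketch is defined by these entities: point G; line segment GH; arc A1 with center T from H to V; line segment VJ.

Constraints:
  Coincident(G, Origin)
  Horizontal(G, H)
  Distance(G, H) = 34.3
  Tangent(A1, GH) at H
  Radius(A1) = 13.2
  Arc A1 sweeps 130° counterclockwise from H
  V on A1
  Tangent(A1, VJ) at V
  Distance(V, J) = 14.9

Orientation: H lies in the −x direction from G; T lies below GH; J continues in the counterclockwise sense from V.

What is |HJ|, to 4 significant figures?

33.10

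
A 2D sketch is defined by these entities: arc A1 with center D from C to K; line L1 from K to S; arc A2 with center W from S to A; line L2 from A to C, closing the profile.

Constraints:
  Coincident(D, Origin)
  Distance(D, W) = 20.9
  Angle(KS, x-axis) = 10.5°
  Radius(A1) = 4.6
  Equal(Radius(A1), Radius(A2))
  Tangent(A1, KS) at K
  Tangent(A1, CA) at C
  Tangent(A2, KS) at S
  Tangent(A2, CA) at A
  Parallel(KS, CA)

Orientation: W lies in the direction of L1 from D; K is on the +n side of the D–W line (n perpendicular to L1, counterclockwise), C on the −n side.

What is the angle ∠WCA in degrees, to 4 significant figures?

12.41°

The slot axis is L1's direction at 10.5°, so u = (cos 10.5°, sin 10.5°) = (0.9833, 0.1822) and n = (−sin 10.5°, cos 10.5°) = (-0.1822, 0.9833). D is at the origin and W lies 20.9 along u from D, so W = 20.9·u = (20.55, 3.809). Tangency of A1 to both parallel lines with radius 4.6 puts K and C at D ± 4.6·n: K = (-0.8383, 4.523), C = (0.8383, -4.523). Equal radii place S and A the same way about W: S = W + 4.6·n = (19.71, 8.332), A = W − 4.6·n = (21.39, -0.7143). Then cos ∠WCA = CW·CA / (|CW||CA|), giving 12.41°.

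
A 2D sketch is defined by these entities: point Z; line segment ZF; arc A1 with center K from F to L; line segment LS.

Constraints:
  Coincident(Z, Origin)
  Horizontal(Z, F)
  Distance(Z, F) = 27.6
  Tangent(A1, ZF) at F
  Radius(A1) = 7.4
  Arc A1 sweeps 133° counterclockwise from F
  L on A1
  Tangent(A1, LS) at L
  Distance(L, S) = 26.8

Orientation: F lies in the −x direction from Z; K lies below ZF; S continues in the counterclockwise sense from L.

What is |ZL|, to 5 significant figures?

35.281

Z is at the origin; ZF is horizontal with |ZF| = 27.6 and F on the −x side, so F = (-27.600, 0.0000). Tangency of A1 to ZF means the radius KF is perpendicular to ZF, so K = F + (0, -7.4) = (-27.600, -7.4000). On A1, F sits at bearing 90° from K; a 133° counterclockwise sweep puts L at bearing 223°, so L = K + 7.4·(cos 223°, sin 223°) = (-33.012, -12.447). Then |ZL| = |L − Z| = 35.281.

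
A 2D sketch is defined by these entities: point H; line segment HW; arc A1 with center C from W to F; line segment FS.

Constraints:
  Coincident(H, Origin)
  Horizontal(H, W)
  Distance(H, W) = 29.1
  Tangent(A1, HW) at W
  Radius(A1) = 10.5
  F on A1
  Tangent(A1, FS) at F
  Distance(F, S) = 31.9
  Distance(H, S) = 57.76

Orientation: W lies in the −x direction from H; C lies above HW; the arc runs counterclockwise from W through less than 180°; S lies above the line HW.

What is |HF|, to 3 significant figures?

26.4

Checks: |CF| = 10.50 ✓; ∠(CF, FS) = 90.00° ✓; |FS| = 31.90 ✓; |HS| = 57.76 ✓.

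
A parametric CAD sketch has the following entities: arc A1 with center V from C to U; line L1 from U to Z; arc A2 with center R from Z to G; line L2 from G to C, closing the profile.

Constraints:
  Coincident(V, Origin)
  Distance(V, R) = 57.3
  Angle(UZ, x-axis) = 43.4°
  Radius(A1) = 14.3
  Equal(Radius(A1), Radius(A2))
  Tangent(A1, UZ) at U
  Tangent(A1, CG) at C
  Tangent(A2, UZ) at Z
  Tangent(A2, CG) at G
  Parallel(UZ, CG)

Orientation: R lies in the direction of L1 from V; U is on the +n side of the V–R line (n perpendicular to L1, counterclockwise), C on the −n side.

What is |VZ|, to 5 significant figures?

59.057

The slot axis is L1's direction at 43.4°, so u = (cos 43.4°, sin 43.4°) = (0.72657, 0.68709) and n = (−sin 43.4°, cos 43.4°) = (-0.68709, 0.72657). V is at the origin and R lies 57.3 along u from V, so R = 57.3·u = (41.633, 39.370). Tangency of A1 to both parallel lines with radius 14.3 puts U and C at V ± 14.3·n: U = (-9.8254, 10.390), C = (9.8254, -10.390). Equal radii place Z and G the same way about R: Z = R + 14.3·n = (31.807, 49.760), G = R − 14.3·n = (51.458, 28.980). Then |VZ| = |Z − V| = 59.057.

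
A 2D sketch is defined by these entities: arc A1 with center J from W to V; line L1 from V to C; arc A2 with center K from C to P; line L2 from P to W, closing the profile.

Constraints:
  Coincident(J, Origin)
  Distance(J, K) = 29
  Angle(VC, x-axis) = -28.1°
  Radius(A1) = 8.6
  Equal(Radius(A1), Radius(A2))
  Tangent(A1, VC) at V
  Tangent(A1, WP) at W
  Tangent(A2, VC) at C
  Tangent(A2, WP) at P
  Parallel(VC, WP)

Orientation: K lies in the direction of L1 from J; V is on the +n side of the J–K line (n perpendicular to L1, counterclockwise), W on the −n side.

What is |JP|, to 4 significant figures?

30.25

The slot axis is L1's direction at -28.1°, so u = (cos -28.1°, sin -28.1°) = (0.8821, -0.4710) and n = (−sin -28.1°, cos -28.1°) = (0.4710, 0.8821). J is at the origin and K lies 29.0 along u from J, so K = 29.0·u = (25.58, -13.66). Tangency of A1 to both parallel lines with radius 8.6 puts V and W at J ± 8.6·n: V = (4.051, 7.586), W = (-4.051, -7.586). Equal radii place C and P the same way about K: C = K + 8.6·n = (29.63, -6.073), P = K − 8.6·n = (21.53, -21.25). Then |JP| = |P − J| = 30.25.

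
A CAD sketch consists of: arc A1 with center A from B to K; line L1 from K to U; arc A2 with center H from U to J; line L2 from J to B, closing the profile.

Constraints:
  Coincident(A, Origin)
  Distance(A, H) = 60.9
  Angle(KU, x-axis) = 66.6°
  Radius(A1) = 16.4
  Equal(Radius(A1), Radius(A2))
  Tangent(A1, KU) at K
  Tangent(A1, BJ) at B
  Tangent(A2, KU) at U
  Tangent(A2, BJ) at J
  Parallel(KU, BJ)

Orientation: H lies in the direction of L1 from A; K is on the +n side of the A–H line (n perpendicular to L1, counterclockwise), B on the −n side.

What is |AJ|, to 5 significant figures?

63.070

The slot axis is L1's direction at 66.6°, so u = (cos 66.6°, sin 66.6°) = (0.39715, 0.91775) and n = (−sin 66.6°, cos 66.6°) = (-0.91775, 0.39715). A is at the origin and H lies 60.9 along u from A, so H = 60.9·u = (24.186, 55.891). Tangency of A1 to both parallel lines with radius 16.4 puts K and B at A ± 16.4·n: K = (-15.051, 6.5132), B = (15.051, -6.5132). Equal radii place U and J the same way about H: U = H + 16.4·n = (9.1351, 62.404), J = H − 16.4·n = (39.237, 49.378). Then |AJ| = |J − A| = 63.070.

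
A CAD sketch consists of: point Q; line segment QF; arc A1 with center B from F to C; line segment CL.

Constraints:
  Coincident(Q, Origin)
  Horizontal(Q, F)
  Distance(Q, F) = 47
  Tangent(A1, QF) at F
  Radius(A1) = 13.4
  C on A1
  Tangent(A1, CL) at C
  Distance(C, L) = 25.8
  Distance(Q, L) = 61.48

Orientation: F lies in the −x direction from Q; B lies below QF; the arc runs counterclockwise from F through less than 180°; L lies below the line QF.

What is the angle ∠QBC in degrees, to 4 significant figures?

163.6°

Checks: Q = (0.00, 0.00) ✓; |BC| = 13.40 ✓; ∠(BC, CL) = 90.00° ✓; |CL| = 25.80 ✓; |QL| = 61.48 ✓.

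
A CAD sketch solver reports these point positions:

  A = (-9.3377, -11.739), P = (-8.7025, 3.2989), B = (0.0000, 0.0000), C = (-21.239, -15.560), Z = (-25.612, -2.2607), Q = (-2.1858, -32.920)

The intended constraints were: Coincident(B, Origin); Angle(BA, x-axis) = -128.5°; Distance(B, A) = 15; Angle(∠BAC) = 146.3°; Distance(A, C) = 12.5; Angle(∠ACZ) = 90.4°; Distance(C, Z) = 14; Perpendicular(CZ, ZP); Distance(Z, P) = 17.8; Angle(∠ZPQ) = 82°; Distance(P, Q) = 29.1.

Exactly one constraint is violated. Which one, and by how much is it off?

Distance(P, Q) = 29.1 — off by 7.70.

B = (0.00, 0.00) ✓; BA at -128.5° ✓; |BA| = 15.00 ✓; ∠BAC = 146.3° ✓; |AC| = 12.50 ✓; ∠ACZ = 90.40° ✓; |CZ| = 14.00 ✓; ∠(CZ, ZP) = 90.00° ✓; |ZP| = 17.80 ✓; ∠ZPQ = 82.00° ✓; |PQ| = 36.80 ✗.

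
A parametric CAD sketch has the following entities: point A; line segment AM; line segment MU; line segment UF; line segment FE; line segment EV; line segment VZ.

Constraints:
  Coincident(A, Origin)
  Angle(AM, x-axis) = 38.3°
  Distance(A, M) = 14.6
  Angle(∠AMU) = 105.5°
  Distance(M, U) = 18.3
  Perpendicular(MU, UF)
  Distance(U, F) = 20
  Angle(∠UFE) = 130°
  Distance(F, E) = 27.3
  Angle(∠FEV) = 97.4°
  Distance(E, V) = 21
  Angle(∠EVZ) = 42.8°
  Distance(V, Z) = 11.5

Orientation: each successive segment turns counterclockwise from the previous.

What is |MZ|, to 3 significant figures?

24.2

A is at the origin; AM runs at 38.3° with length 14.6, so M = (11.5, 9.05). ∠AMU = 105.5° gives MU at 113° from the x-axis; with |MU| = 18.3, U = (4.37, 25.9). MU ⟂ UF, so UF runs at -157°; with |UF| = 20.0, F = (-14.1, 18.2). ∠UFE = 130.0° gives FE at -107° from the x-axis; with |FE| = 27.3, E = (-22.1, -7.91). ∠FEV = 97.4° gives EV at -24.6° from the x-axis; with |EV| = 21.0, V = (-3.05, -16.7). ∠EVZ = 42.8° gives VZ at 113° from the x-axis; with |VZ| = 11.5, Z = (-7.47, -6.04). Then |MZ| = |Z − M| = 24.2.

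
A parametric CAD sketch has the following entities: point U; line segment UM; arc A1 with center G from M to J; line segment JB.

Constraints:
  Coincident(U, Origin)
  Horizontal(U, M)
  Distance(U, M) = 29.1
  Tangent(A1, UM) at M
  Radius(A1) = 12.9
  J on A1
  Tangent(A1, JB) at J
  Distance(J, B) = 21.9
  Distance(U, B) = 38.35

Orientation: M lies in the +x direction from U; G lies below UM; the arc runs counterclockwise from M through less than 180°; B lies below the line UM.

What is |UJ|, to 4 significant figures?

20.69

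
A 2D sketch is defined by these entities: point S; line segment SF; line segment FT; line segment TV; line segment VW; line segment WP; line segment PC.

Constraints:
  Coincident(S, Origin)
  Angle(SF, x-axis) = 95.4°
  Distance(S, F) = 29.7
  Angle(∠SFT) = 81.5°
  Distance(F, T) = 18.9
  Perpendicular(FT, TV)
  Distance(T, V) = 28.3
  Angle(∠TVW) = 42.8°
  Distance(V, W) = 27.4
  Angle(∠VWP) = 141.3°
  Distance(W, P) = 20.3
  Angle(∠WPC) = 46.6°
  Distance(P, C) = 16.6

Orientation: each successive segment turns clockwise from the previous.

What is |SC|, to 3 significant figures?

31.8

S is at the origin; SF runs at 95.4° with length 29.7, so F = (-2.80, 29.6). ∠SFT = 81.5° gives FT at -3.10° from the x-axis; with |FT| = 18.9, T = (16.1, 28.5). The perpendicularity gives TV at right angles to FT, so TV runs at -93.1°; with |TV| = 28.3, V = (14.5, 0.288). ∠TVW = 42.8° gives VW at 130° from the x-axis; with |VW| = 27.4, W = (-2.96, 21.4). ∠VWP = 141.3° gives WP at 91.0° from the x-axis; with |WP| = 20.3, P = (-3.31, 41.7). ∠WPC = 46.6° gives PC at -42.4° from the x-axis; with |PC| = 16.6, C = (8.95, 30.5). Then |SC| = |C − S| = 31.8.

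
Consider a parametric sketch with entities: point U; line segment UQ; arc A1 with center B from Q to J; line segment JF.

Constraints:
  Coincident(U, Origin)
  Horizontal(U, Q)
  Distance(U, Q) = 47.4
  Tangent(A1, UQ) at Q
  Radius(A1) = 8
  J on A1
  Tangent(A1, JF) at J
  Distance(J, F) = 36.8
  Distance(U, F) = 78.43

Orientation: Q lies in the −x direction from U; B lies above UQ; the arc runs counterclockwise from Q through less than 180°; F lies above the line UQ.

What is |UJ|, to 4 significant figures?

43.88

Checks: |BJ| = 8.000 ✓; ∠(BJ, JF) = 90.00° ✓; |JF| = 36.80 ✓; |UF| = 78.43 ✓.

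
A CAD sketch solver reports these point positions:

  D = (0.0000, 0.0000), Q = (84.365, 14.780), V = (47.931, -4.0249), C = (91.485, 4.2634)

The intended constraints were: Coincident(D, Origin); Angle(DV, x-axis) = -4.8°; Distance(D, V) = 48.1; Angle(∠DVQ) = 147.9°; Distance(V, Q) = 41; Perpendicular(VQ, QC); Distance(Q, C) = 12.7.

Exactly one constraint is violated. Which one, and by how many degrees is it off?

Perpendicular(VQ, QC) — off by 6.80°.

D = (0.00, 0.00) ✓; DV at -4.800° ✓; |DV| = 48.10 ✓; ∠DVQ = 147.9° ✓; |VQ| = 41.00 ✓; ∠(VQ, QC) = 83.20° ✗; |QC| = 12.70 ✓.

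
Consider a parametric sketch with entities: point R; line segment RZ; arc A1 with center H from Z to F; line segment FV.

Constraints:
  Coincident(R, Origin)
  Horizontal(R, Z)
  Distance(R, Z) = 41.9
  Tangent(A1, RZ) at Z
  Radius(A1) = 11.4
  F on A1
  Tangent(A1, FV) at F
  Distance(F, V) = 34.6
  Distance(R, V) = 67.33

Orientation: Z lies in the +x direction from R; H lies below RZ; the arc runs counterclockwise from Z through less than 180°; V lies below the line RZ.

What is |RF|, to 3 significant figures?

35.9

Checks: |HF| = 11.40 ✓; ∠(HF, FV) = 90.00° ✓; |FV| = 34.60 ✓; |RV| = 67.33 ✓.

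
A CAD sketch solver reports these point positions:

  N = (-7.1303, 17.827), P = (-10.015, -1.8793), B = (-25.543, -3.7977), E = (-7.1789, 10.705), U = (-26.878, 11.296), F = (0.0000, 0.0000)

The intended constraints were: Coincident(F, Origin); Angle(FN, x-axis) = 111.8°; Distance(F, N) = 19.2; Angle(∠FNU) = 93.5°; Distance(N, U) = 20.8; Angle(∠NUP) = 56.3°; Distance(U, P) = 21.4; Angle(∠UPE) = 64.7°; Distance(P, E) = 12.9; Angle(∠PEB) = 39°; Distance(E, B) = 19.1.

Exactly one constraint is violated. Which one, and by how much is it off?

Distance(E, B) = 19.1 — off by 4.30.

F = (0.00, 0.00) ✓; FN at 111.8° ✓; |FN| = 19.20 ✓; ∠FNU = 93.50° ✓; |NU| = 20.80 ✓; ∠NUP = 56.30° ✓; |UP| = 21.40 ✓; ∠UPE = 64.70° ✓; |PE| = 12.90 ✓; ∠PEB = 39.00° ✓; |EB| = 23.40 ✗.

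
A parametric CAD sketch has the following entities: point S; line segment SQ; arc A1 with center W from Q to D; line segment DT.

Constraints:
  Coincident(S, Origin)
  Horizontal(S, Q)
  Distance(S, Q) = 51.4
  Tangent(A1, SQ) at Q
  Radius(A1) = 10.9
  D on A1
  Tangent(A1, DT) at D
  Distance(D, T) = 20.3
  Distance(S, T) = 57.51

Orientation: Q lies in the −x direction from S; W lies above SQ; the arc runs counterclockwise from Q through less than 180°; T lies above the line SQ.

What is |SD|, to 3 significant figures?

43.3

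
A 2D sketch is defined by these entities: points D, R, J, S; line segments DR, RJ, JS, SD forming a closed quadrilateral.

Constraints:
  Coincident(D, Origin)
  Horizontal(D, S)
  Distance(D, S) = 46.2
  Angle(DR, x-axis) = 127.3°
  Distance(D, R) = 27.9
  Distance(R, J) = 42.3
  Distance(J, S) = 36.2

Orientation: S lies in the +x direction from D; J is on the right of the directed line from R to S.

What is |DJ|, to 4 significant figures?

14.64

D is at the origin; DS is horizontal with |DS| = 46.2 and S in +x, so S = (46.2, 0). DR runs at 127.3° with |DR| = 27.9, so R = (-16.91, 22.19). J is determined by |RJ| = 42.3 and |JS| = 36.2 together: it lies at the intersection of circle(R, 42.3) and circle(S, 36.2). With |RS| = 66.90, the foot of the radical line on RS is 37.03 from R and the perpendicular offset is √(42.3² − 37.03²) = 20.45. Taking the right-of-RS solution: J = (11.24, -9.384).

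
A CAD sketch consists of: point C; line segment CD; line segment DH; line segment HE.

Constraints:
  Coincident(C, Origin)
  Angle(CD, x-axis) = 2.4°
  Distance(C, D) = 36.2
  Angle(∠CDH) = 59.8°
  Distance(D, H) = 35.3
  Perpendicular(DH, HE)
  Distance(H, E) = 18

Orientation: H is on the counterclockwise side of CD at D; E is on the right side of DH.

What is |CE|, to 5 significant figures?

52.166

C is at the origin; CD runs at 2.4° with length 36.2, so D = 36.2·(cos 2.4°, sin 2.4°) = (36.168, 1.5159). ∠CDH = 59.8°, so DH runs at 2.4° + (180° − 59.8°) = 122.60° from the x-axis; with |DH| = 35.3, H = D + 35.3·(cos 122.60°, sin 122.60°) = (17.150, 31.254). DH is perpendicular to HE; with |HE| = 18.0 on the right of DH, E = H + 18.0·(0.84245, 0.53877) = (32.314, 40.952). Then |CE| = |E − C| = 52.166.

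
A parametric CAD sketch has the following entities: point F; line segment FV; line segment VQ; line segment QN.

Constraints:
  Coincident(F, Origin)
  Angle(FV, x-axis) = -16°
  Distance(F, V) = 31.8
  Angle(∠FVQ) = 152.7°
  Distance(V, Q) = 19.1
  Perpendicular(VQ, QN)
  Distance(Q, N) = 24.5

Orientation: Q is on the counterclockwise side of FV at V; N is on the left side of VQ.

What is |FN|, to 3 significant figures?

48.4

∠FVQ = 152.7°, so VQ runs at -16.0° + (180° − 152.7°) = 11.3° from the x-axis; with |VQ| = 19.1, Q = V + 19.1·(cos 11.3°, sin 11.3°) = (49.3, -5.02). The perpendicularity gives QN at right angles to VQ; with |QN| = 24.5 on the left of VQ, N = Q + 24.5·(-0.196, 0.981) = (44.5, 19.0). Then |FN| = |N − F| = 48.4.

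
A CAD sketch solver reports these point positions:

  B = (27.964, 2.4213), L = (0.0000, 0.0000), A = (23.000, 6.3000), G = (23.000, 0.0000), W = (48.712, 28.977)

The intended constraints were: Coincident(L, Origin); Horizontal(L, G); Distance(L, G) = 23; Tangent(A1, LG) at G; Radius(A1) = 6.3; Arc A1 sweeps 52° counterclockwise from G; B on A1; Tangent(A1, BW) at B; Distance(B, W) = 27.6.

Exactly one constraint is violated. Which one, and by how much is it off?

Distance(B, W) = 27.6 — off by 6.10.

L = (0.00, 0.00) ✓; L.y = 0.00, G.y = 0.00 ✓; |LG| = 23.00 ✓; ∠(AG, GL) = 90.00° ✓; |AG| = 6.300 ✓; bearing(A→B) − bearing(A→G) = 52.00° ✓; |AB| = 6.300 ✓; ∠(AB, BW) = 90.00° ✓; |BW| = 33.70 ✗.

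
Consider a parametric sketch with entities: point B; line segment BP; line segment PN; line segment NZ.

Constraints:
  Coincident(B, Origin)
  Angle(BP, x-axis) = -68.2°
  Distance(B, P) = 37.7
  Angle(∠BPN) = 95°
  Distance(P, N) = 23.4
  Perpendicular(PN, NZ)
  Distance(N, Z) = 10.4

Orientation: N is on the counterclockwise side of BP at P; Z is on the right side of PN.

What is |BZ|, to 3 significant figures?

54.9

∠BPN = 95.0°, so PN runs at -68.2° + (180° − 95.0°) = 16.8° from the x-axis; with |PN| = 23.4, N = P + 23.4·(cos 16.8°, sin 16.8°) = (36.4, -28.2). PN is perpendicular to NZ; with |NZ| = 10.4 on the right of PN, Z = N + 10.4·(0.289, -0.957) = (39.4, -38.2). Then |BZ| = |Z − B| = 54.9.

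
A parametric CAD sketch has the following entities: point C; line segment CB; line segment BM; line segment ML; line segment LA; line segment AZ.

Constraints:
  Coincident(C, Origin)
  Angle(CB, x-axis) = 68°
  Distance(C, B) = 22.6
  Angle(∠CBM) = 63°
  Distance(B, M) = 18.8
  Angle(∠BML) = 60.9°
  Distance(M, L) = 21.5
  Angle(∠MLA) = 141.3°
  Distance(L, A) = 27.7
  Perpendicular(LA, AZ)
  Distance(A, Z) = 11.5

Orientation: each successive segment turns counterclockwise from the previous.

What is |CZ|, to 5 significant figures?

31.945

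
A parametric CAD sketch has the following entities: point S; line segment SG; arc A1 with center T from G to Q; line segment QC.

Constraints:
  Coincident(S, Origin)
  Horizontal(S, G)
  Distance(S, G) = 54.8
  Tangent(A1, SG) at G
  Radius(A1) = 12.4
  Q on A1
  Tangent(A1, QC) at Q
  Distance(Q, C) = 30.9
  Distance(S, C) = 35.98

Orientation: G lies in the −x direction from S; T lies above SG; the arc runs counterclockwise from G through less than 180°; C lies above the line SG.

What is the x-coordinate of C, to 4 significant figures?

-24.55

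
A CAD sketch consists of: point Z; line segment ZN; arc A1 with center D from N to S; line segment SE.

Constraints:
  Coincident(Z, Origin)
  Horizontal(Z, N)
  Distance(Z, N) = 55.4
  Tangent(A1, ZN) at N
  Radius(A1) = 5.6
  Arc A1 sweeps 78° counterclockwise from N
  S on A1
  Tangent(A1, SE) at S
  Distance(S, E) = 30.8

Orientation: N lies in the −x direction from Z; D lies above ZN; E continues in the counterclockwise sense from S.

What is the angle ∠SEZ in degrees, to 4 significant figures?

63.54°

On A1, N sits at bearing -90° from D; a 78° counterclockwise sweep puts S at bearing -12°, so S = D + 5.6·(cos -12°, sin -12°) = (-49.92, 4.436). Since A1 is tangent to SE there, DS ⟂ SE, so SE runs along (−sin -12°, cos -12°); with |SE| = 30.8, E = (-43.52, 34.56). Then cos ∠SEZ = ES·EZ / (|ES||EZ|), giving 63.54°.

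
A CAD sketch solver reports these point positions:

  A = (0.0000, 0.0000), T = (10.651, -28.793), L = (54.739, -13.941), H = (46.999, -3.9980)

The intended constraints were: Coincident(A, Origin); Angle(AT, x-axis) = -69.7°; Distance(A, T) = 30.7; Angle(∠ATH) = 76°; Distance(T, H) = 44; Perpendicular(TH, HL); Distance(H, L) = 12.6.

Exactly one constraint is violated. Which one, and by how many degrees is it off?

Perpendicular(TH, HL) — off by 3.60°.

A = (0.00, 0.00) ✓; AT at -69.70° ✓; |AT| = 30.70 ✓; ∠ATH = 76.00° ✓; |TH| = 44.00 ✓; ∠(TH, HL) = 86.40° ✗; |HL| = 12.60 ✓.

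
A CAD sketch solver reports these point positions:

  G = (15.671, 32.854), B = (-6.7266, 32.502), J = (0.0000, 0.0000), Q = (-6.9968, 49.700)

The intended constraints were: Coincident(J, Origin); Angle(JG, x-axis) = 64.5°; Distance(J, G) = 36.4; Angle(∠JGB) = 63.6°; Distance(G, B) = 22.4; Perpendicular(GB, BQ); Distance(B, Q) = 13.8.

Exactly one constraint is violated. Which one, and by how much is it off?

Distance(B, Q) = 13.8 — off by 3.40.

J = (0.00, 0.00) ✓; JG at 64.50° ✓; |JG| = 36.40 ✓; ∠JGB = 63.60° ✓; |GB| = 22.40 ✓; ∠(GB, BQ) = 90.00° ✓; |BQ| = 17.20 ✗.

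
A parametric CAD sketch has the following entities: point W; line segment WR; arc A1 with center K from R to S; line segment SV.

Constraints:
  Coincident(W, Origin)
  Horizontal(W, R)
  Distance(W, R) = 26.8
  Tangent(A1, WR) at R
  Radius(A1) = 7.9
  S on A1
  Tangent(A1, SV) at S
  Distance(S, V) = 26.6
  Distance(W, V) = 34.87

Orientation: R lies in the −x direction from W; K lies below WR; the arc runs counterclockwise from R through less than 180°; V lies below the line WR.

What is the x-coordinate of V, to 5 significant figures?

-13.394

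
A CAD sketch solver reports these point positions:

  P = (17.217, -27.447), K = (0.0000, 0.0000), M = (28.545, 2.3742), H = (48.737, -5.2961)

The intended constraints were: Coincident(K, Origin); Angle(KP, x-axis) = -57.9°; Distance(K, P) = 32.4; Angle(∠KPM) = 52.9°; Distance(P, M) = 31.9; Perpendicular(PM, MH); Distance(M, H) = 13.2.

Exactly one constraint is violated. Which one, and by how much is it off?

Distance(M, H) = 13.2 — off by 8.40.

K = (0.00, 0.00) ✓; KP at -57.90° ✓; |KP| = 32.40 ✓; ∠KPM = 52.90° ✓; |PM| = 31.90 ✓; ∠(PM, MH) = 90.00° ✓; |MH| = 21.60 ✗.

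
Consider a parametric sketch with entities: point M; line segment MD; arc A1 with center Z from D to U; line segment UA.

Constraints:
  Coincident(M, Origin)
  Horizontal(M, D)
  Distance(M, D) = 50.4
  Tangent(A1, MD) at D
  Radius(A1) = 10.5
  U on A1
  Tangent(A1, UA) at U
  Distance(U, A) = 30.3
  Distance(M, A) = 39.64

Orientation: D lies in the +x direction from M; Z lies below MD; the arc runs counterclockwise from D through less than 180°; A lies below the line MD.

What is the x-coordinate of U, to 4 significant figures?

41.53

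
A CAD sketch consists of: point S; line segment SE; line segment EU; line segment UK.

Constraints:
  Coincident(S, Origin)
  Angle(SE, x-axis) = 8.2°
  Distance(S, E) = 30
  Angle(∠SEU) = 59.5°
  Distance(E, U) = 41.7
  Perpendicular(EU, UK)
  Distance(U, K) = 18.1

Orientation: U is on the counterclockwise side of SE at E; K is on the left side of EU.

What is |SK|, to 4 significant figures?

27.58

∠SEU = 59.5°, so EU runs at 8.2° + (180° − 59.5°) = 128.7° from the x-axis; with |EU| = 41.7, U = E + 41.7·(cos 128.7°, sin 128.7°) = (3.621, 36.82). EU ⟂ UK; with |UK| = 18.1 on the left of EU, K = U + 18.1·(-0.7804, -0.6252) = (-10.51, 25.51). Then |SK| = |K − S| = 27.58.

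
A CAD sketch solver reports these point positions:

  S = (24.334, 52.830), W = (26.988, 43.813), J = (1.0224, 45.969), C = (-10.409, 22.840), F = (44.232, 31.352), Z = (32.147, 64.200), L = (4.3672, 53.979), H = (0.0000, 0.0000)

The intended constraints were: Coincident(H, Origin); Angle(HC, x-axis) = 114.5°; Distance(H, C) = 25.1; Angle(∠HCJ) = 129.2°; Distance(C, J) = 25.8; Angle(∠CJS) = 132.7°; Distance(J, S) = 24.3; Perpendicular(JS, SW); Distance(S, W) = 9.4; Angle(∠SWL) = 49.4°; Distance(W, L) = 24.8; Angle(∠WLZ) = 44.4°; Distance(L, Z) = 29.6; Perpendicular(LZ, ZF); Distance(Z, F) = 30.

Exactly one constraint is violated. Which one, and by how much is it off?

Distance(Z, F) = 30 — off by 5.00.

H = (0.00, 0.00) ✓; HC at 114.5° ✓; |HC| = 25.10 ✓; ∠HCJ = 129.2° ✓; |CJ| = 25.80 ✓; ∠CJS = 132.7° ✓; |JS| = 24.30 ✓; ∠(JS, SW) = 90.00° ✓; |SW| = 9.399 ✓; ∠SWL = 49.40° ✓; |WL| = 24.80 ✓; ∠WLZ = 44.40° ✓; |LZ| = 29.60 ✓; ∠(LZ, ZF) = 90.00° ✓; |ZF| = 35.00 ✗.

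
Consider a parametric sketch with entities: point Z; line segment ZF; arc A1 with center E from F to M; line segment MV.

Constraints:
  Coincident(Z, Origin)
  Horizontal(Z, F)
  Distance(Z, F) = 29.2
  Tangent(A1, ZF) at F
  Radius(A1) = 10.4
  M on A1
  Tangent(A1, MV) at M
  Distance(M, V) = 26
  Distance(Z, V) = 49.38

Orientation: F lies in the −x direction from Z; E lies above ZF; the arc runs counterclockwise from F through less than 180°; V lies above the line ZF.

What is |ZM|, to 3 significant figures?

24.8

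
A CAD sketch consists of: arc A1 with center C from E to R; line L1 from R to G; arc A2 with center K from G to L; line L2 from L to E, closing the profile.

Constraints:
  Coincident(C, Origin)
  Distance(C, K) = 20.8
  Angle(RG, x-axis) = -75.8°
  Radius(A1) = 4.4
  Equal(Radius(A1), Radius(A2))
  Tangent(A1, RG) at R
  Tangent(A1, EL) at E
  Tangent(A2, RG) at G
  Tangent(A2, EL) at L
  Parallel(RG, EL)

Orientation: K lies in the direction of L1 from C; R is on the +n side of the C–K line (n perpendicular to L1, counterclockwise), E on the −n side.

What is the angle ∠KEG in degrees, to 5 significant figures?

10.988°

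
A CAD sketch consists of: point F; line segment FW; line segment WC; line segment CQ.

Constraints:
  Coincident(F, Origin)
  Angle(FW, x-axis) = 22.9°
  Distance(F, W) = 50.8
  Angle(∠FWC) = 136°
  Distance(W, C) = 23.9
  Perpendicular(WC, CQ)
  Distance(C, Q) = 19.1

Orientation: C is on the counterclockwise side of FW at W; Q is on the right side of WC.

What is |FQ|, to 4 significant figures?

81.31

F is at the origin; FW runs at 22.9° with length 50.8, so W = 50.8·(cos 22.9°, sin 22.9°) = (46.80, 19.77). ∠FWC = 136.0°, so WC runs at 22.9° + (180° − 136.0°) = 66.90° from the x-axis; with |WC| = 23.9, C = W + 23.9·(cos 66.90°, sin 66.90°) = (56.17, 41.75). WC is perpendicular to CQ; with |CQ| = 19.1 on the right of WC, Q = C + 19.1·(0.9198, -0.3923) = (73.74, 34.26). Then |FQ| = |Q − F| = 81.31.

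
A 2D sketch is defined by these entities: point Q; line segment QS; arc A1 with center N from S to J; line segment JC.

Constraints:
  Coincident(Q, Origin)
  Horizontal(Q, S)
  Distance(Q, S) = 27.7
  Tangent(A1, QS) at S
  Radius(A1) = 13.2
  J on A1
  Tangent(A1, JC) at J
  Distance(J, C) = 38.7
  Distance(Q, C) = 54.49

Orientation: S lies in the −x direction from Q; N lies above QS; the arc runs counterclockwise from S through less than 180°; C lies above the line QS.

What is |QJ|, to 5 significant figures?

19.847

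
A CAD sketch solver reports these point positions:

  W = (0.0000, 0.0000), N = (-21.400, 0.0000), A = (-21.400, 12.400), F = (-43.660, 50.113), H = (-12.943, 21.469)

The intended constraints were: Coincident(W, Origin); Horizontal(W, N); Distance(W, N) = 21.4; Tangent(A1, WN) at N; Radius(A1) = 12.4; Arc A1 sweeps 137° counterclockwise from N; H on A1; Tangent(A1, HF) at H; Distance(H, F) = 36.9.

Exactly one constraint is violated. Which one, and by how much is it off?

Distance(H, F) = 36.9 — off by 5.10.

W = (0.00, 0.00) ✓; W.y = 0.00, N.y = 0.00 ✓; |WN| = 21.40 ✓; ∠(AN, NW) = 90.00° ✓; |AN| = 12.40 ✓; bearing(A→H) − bearing(A→N) = 137.0° ✓; |AH| = 12.40 ✓; ∠(AH, HF) = 90.00° ✓; |HF| = 42.00 ✗.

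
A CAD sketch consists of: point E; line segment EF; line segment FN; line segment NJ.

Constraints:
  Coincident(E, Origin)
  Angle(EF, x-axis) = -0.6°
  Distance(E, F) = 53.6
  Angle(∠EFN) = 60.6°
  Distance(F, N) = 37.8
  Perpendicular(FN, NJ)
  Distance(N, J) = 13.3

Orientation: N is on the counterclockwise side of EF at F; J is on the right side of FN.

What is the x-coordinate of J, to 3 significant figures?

47.0

∠EFN = 60.6°, so FN runs at -0.6° + (180° − 60.6°) = 119° from the x-axis; with |FN| = 37.8, N = F + 37.8·(cos 119°, sin 119°) = (35.4, 32.6). FN is perpendicular to NJ; with |NJ| = 13.3 on the right of FN, J = N + 13.3·(0.876, 0.482) = (47.0, 39.0). So J.x = 47.0.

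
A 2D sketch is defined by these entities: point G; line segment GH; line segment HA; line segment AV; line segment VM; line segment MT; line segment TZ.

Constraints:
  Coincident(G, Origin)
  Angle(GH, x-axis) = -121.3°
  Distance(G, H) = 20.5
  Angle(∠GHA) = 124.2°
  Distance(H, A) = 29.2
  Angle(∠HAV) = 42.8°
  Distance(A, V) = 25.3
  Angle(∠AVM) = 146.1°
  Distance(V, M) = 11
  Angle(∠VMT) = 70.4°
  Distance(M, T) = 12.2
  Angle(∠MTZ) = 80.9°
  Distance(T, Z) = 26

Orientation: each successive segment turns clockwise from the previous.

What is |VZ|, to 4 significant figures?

15.93

G is at the origin; GH runs at -121.3° with length 20.5, so H = (-10.65, -17.52). ∠GHA = 124.2° gives HA at -177.1° from the x-axis; with |HA| = 29.2, A = (-39.81, -18.99). ∠HAV = 42.8° gives AV at 45.70° from the x-axis; with |AV| = 25.3, V = (-22.14, -0.8867). ∠AVM = 146.1° gives VM at 11.80° from the x-axis; with |VM| = 11.0, M = (-11.38, 1.363). ∠VMT = 70.4° gives MT at -97.80° from the x-axis; with |MT| = 12.2, T = (-13.03, -10.72). ∠MTZ = 80.9° gives TZ at 163.1° from the x-axis; with |TZ| = 26.0, Z = (-37.91, -3.166). Then |VZ| = |Z − V| = 15.93.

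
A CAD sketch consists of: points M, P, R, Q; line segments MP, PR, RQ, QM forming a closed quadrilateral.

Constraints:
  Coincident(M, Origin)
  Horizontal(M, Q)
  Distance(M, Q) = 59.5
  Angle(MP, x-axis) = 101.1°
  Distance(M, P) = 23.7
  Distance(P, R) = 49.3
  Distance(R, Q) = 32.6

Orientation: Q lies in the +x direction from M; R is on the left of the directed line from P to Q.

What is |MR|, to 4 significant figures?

52.99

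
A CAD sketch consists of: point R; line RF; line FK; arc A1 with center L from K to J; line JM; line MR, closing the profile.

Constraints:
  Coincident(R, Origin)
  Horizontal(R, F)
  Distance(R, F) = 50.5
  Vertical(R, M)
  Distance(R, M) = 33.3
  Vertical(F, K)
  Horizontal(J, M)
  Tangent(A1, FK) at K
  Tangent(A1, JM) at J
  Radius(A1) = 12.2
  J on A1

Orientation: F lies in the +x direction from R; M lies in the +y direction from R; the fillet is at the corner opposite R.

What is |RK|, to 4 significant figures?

54.73

R is at the origin; R and F share the same y with |RF| = 50.5 and F on the +x side, so F = (50.50, 0.000). RM is vertical with |RM| = 33.3 and M on the +y side, so M = (0.000, 33.30). The virtual corner opposite R is at (50.50, 33.30). A1 meets FK tangentially, so LK is at right angles to FK and A1 meets JM tangentially, so LJ is at right angles to JM, with radius 12.2, so the center L sits 12.2 in from both sides at L = (38.30, 21.10). That places the tangent points at K = (50.50, 21.10) on FK and J = (38.30, 33.30) on JM. Then |RK| = |K − R| = 54.73.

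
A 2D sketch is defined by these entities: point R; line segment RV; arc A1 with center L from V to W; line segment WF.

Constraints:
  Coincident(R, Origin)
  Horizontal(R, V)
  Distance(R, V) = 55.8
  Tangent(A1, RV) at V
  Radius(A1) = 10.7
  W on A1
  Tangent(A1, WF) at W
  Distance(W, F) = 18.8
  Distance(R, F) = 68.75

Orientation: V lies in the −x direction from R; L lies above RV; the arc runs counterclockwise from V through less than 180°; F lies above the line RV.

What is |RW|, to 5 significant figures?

51.336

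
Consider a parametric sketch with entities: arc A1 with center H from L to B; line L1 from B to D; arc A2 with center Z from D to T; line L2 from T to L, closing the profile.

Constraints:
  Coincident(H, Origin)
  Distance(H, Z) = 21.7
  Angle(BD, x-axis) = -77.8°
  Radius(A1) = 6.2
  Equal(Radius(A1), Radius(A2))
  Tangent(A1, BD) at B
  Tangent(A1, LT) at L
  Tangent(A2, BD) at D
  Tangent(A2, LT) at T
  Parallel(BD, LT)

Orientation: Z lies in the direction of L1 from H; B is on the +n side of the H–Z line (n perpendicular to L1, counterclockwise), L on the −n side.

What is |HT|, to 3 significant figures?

22.6

The slot axis is L1's direction at -77.8°, so u = (cos -77.8°, sin -77.8°) = (0.211, -0.977) and n = (−sin -77.8°, cos -77.8°) = (0.977, 0.211). H is at the origin and Z lies 21.7 along u from H, so Z = 21.7·u = (4.59, -21.2). Tangency of A1 to both parallel lines with radius 6.2 puts B and L at H ± 6.2·n: B = (6.06, 1.31), L = (-6.06, -1.31). Equal radii place D and T the same way about Z: D = Z + 6.2·n = (10.6, -19.9), T = Z − 6.2·n = (-1.47, -22.5). Then |HT| = |T − H| = 22.6.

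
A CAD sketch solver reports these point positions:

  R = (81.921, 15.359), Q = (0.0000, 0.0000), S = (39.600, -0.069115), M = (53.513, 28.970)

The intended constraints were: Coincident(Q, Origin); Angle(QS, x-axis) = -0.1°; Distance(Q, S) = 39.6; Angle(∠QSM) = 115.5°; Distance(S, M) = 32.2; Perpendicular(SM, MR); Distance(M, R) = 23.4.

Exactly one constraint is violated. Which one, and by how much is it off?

Distance(M, R) = 23.4 — off by 8.10.

Q = (0.00, 0.00) ✓; QS at -0.1000° ✓; |QS| = 39.60 ✓; ∠QSM = 115.5° ✓; |SM| = 32.20 ✓; ∠(SM, MR) = 90.00° ✓; |MR| = 31.50 ✗.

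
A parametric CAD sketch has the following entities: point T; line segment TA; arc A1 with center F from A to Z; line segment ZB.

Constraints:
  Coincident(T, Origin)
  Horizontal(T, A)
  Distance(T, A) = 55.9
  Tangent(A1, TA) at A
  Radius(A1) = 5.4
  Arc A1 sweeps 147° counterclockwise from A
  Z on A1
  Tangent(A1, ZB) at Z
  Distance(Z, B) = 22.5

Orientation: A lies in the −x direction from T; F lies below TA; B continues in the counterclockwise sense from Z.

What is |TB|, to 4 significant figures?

45.71

T is at the origin; TA is horizontal with |TA| = 55.9 and A on the −x side, so A = (-55.90, 0.000). Tangency of A1 to TA means the radius FA is perpendicular to TA, so F = A + (0, -5.4) = (-55.90, -5.400). On A1, A sits at bearing 90° from F; a 147° counterclockwise sweep puts Z at bearing 237°, so Z = F + 5.4·(cos 237°, sin 237°) = (-58.84, -9.929). Since A1 is tangent to ZB there, FZ ⟂ ZB, so ZB runs along (−sin 237°, cos 237°); with |ZB| = 22.5, B = (-39.97, -22.18). Then |TB| = |B − T| = 45.71.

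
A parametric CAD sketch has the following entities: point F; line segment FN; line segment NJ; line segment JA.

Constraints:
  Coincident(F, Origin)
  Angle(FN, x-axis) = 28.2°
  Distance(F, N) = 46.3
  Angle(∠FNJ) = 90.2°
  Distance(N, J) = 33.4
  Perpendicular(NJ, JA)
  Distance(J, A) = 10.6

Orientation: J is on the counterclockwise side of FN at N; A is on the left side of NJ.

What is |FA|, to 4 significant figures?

49.00

F is at the origin; FN runs at 28.2° with length 46.3, so N = 46.3·(cos 28.2°, sin 28.2°) = (40.80, 21.88). ∠FNJ = 90.2°, so NJ runs at 28.2° + (180° − 90.2°) = 118.0° from the x-axis; with |NJ| = 33.4, J = N + 33.4·(cos 118.0°, sin 118.0°) = (25.12, 51.37). The perpendicularity gives JA at right angles to NJ; with |JA| = 10.6 on the left of NJ, A = J + 10.6·(-0.8829, -0.4695) = (15.76, 46.39). Then |FA| = |A − F| = 49.00.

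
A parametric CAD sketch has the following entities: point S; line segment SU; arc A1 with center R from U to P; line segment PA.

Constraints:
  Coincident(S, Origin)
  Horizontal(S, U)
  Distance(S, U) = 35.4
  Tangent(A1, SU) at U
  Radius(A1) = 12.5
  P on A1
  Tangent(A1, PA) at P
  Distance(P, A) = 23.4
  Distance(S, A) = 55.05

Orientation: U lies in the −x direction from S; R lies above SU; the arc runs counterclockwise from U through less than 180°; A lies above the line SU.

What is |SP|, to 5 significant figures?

32.163

S is at the origin; S and U share the same y with |SU| = 35.4 and U on the −x side, so U = (-35.400, 0.0000). Tangency of A1 to SU means the radius RU is perpendicular to SU, so R = U + (0, 12.5) = (-35.400, 12.500). Since RP ⟂ PA (tangency), |RA| = √(12.5² + 23.4²) = 26.529 regardless of where P sits on A1. So A lies on both circle(S, 55.05) and circle(R, 26.529); the above-SU intersection is A = (-39.079, 38.773). P is the foot of the tangent from A: P = (-25.298, 19.862).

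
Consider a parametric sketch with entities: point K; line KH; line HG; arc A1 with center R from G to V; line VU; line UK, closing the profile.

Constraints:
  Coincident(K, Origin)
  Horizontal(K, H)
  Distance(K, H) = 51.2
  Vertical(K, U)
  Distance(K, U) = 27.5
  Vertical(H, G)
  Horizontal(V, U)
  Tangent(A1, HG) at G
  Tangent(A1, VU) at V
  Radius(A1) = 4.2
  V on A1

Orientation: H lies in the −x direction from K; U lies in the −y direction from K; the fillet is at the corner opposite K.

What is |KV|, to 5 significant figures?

54.454

K is at the origin; KH is horizontal with |KH| = 51.2 and H on the −x side, so H = (-51.200, 0.0000). K and U share the same x with |KU| = 27.5 and U on the −y side, so U = (0.0000, -27.500). The virtual corner opposite K is at (-51.200, -27.500). The tangent condition forces RG to be normal to HG and the tangent condition forces RV to be normal to VU, with radius 4.2, so the center R sits 4.2 in from both sides at R = (-47.000, -23.300). That places the tangent points at G = (-51.200, -23.300) on HG and V = (-47.000, -27.500) on VU. Then |KV| = |V − K| = 54.454.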